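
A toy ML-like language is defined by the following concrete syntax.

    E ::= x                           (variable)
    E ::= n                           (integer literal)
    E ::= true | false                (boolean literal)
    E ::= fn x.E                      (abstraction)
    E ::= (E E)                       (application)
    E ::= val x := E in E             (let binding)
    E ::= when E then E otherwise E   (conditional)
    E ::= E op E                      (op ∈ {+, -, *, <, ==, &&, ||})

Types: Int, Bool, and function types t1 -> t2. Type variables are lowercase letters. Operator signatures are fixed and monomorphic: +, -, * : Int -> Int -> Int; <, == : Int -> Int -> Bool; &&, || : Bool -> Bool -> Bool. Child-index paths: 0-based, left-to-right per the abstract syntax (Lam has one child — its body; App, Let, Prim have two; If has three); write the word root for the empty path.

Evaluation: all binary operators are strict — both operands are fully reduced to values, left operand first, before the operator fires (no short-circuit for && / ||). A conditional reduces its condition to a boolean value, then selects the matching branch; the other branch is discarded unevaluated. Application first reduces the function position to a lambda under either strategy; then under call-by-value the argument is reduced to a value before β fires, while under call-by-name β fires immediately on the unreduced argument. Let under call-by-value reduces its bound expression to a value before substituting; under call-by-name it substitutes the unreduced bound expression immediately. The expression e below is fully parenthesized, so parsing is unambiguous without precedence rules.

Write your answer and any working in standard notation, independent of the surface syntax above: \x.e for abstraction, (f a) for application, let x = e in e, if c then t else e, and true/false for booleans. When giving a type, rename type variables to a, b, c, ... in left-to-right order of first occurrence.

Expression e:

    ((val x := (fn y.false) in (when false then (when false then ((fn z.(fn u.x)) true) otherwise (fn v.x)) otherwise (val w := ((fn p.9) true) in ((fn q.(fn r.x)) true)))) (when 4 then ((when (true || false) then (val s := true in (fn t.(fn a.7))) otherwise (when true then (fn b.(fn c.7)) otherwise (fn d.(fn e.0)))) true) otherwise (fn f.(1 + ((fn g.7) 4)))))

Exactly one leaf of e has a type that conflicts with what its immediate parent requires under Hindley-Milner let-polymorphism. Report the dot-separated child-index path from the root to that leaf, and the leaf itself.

Answer: 1.0 : 4

Derivation:
\y._ : a -> Bool
let x : forall. a -> Bool
  unify Bool ~ Bool
  unify Bool ~ Bool
x : d -> Bool
\u._ : c -> d -> Bool
\z._ : b -> c -> d -> Bool
  unify b -> c -> d -> Bool ~ Bool -> e
  unify b ~ Bool
  unify c -> d -> Bool ~ e
_ _ : c -> d -> Bool
x : g -> Bool
\v._ : f -> g -> Bool
  unify c -> d -> Bool ~ f -> g -> Bool
  unify c ~ f
  unify d -> Bool ~ g -> Bool
  unify d ~ g
  unify Bool ~ Bool
\p._ : h -> Int
  unify h -> Int ~ Bool -> i
  unify h ~ Bool
  unify Int ~ i
_ _ : Int
let w : Int
x : l -> Bool
\r._ : k -> l -> Bool
\q._ : j -> k -> l -> Bool
  unify j -> k -> l -> Bool ~ Bool -> m
  unify j ~ Bool
  unify k -> l -> Bool ~ m
_ _ : k -> l -> Bool
  unify f -> g -> Bool ~ k -> l -> Bool
  unify f ~ k
  unify g -> Bool ~ l -> Bool
  unify g ~ l
  unify Bool ~ Bool
  unify Int ~ Bool
  FAIL: mismatch Int ~ Bool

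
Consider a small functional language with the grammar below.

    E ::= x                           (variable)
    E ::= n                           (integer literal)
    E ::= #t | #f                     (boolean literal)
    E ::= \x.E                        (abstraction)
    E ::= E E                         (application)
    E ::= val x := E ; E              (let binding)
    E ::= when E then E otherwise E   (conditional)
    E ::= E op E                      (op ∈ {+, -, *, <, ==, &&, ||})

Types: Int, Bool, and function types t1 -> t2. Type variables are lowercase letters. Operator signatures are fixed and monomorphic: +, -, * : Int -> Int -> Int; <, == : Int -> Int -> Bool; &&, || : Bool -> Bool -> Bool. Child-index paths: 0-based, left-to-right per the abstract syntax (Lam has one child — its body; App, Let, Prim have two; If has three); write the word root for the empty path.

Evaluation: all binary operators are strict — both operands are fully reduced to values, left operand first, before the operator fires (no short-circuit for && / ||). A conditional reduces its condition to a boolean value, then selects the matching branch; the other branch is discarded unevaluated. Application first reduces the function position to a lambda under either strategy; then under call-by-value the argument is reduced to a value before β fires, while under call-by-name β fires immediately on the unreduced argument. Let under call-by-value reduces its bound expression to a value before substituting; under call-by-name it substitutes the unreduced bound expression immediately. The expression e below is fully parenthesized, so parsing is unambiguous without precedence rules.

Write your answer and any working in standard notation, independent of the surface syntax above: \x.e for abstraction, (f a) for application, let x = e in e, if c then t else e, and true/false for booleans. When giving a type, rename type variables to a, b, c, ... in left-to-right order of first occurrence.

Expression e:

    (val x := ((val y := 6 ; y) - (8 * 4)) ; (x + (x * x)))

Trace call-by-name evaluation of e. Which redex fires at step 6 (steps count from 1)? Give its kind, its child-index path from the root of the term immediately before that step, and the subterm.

Trace:
step 0: (let x = ((let y = 6 in y) - (8 * 4)) in (x + (x * x)))
step 1: [let@root] (((let y = 6 in y) - (8 * 4)) + (((let y = 6 in y) - (8 * 4)) * ((let y = 6 in y) - (8 * 4))))
step 2: [let@0.0] ((6 - (8 * 4)) + (((let y = 6 in y) - (8 * 4)) * ((let y = 6 in y) - (8 * 4))))
step 3: [delta@0.1] ((6 - 32) + (((let y = 6 in y) - (8 * 4)) * ((let y = 6 in y) - (8 * 4))))
step 4: [delta@0] (-26 + (((let y = 6 in y) - (8 * 4)) * ((let y = 6 in y) - (8 * 4))))
step 5: [let@1.0.0] (-26 + ((6 - (8 * 4)) * ((let y = 6 in y) - (8 * 4))))
step 6: [delta@1.0.1] (-26 + ((6 - 32) * ((let y = 6 in y) - (8 * 4))))

Answer: delta at 1.0.1 : (8 * 4)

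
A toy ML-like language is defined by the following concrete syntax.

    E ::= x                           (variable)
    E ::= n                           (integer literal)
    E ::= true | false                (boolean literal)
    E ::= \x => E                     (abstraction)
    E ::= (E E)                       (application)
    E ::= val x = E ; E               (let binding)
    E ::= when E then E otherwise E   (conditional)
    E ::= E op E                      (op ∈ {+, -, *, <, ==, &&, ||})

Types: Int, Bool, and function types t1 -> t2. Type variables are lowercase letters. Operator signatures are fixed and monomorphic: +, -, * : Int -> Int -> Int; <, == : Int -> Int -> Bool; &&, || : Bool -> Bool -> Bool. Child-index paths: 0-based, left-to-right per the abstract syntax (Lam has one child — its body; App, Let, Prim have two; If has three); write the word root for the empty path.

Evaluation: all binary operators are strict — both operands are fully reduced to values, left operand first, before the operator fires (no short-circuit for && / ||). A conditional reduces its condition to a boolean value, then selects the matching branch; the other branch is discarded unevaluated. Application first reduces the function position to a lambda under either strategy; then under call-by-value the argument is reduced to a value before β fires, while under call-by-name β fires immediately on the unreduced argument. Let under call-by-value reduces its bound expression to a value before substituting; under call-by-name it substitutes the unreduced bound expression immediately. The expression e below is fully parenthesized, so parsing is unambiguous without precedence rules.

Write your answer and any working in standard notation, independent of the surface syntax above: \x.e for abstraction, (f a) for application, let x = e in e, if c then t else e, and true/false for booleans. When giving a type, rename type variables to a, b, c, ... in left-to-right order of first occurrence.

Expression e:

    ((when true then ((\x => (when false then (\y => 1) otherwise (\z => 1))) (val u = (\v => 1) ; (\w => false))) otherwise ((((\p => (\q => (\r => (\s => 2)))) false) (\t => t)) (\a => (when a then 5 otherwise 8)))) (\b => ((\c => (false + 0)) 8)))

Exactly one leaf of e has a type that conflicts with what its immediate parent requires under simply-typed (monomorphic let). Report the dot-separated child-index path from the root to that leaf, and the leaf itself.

Answer: 1.0.0.0.0 : false

Working:
  unify Bool ~ Bool
  unify Bool ~ Bool
\y._ : b -> Int
\z._ : c -> Int
  unify b -> Int ~ c -> Int
  unify b ~ c
  unify Int ~ Int
\x._ : a -> c -> Int
\v._ : d -> Int
let u : d -> Int
\w._ : e -> Bool
  unify a -> c -> Int ~ (e -> Bool) -> f
  unify a ~ e -> Bool
  unify c -> Int ~ f
_ _ : c -> Int
\s._ : j -> Int
\r._ : i -> j -> Int
\q._ : h -> i -> j -> Int
\p._ : g -> h -> i -> j -> Int
  unify g -> h -> i -> j -> Int ~ Bool -> k
  unify g ~ Bool
  unify h -> i -> j -> Int ~ k
_ _ : h -> i -> j -> Int
t : l
\t._ : l -> l
  unify h -> i -> j -> Int ~ (l -> l) -> m
  unify h ~ l -> l
  unify i -> j -> Int ~ m
_ _ : i -> j -> Int
a : n
  unify n ~ Bool
  unify Int ~ Int
\a._ : Bool -> Int
  unify i -> j -> Int ~ (Bool -> Int) -> o
  unify i ~ Bool -> Int
  unify j -> Int ~ o
_ _ : j -> Int
  unify c -> Int ~ j -> Int
  unify c ~ j
  unify Int ~ Int
  unify Bool ~ Int
  FAIL: mismatch Bool ~ Int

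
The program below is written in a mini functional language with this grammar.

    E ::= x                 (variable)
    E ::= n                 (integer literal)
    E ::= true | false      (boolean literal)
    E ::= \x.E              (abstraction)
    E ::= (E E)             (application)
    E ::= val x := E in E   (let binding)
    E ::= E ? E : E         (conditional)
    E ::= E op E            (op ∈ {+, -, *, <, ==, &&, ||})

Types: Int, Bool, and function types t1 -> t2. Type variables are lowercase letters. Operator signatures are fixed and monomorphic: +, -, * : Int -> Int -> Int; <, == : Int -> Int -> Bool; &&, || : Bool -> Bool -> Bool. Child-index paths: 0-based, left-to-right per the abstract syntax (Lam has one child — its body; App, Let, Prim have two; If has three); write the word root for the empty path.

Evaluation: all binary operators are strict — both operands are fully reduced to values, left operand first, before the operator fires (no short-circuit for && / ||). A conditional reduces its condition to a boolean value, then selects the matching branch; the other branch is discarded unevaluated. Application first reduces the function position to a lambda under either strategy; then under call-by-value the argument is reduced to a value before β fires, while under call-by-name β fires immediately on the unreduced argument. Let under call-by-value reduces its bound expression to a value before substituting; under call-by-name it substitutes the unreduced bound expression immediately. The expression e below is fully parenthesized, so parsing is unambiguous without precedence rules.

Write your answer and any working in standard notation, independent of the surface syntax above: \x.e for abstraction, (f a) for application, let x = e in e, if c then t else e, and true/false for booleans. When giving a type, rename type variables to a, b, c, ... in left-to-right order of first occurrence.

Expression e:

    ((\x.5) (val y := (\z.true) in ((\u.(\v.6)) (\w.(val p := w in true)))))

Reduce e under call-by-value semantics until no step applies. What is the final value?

Answer: 5

Working:
step 0: ((\x.5) (let y = (\z.true) in ((\u.(\v.6)) (\w.(let p = w in true)))))
step 1: [let@1] ((\x.5) ((\u.(\v.6)) (\w.(let p = w in true))))
step 2: [beta@1] ((\x.5) (\v.6))
step 3: [beta@root] 5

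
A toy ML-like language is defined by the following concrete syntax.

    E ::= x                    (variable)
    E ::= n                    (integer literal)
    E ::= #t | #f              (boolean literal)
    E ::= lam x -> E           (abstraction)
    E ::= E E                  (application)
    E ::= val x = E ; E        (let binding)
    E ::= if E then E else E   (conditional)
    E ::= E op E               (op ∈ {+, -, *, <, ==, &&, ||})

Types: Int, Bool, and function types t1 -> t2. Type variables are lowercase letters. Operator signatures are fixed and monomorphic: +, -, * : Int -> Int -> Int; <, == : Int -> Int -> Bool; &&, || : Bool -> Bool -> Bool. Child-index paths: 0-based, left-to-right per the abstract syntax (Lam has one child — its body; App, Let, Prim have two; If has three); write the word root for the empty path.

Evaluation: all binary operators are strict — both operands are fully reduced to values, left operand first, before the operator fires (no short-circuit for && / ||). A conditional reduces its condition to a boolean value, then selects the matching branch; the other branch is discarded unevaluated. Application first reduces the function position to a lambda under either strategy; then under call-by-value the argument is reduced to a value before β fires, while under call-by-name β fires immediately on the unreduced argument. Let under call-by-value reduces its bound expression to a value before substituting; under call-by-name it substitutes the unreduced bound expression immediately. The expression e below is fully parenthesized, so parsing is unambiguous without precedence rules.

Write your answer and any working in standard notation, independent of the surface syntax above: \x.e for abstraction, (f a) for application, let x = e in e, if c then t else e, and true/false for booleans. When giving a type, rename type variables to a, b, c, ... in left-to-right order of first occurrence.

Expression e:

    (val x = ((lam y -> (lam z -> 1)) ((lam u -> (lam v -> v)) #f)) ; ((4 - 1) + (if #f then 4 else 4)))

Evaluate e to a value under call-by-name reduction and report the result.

Answer: 7

Derivation:
step 0: (let x = ((\y.(\z.1)) ((\u.(\v.v)) false)) in ((4 - 1) + (if false then 4 else 4)))
step 1: [let@root] ((4 - 1) + (if false then 4 else 4))
step 2: [delta@0] (3 + (if false then 4 else 4))
step 3: [if@1] (3 + 4)
step 4: [delta@root] 7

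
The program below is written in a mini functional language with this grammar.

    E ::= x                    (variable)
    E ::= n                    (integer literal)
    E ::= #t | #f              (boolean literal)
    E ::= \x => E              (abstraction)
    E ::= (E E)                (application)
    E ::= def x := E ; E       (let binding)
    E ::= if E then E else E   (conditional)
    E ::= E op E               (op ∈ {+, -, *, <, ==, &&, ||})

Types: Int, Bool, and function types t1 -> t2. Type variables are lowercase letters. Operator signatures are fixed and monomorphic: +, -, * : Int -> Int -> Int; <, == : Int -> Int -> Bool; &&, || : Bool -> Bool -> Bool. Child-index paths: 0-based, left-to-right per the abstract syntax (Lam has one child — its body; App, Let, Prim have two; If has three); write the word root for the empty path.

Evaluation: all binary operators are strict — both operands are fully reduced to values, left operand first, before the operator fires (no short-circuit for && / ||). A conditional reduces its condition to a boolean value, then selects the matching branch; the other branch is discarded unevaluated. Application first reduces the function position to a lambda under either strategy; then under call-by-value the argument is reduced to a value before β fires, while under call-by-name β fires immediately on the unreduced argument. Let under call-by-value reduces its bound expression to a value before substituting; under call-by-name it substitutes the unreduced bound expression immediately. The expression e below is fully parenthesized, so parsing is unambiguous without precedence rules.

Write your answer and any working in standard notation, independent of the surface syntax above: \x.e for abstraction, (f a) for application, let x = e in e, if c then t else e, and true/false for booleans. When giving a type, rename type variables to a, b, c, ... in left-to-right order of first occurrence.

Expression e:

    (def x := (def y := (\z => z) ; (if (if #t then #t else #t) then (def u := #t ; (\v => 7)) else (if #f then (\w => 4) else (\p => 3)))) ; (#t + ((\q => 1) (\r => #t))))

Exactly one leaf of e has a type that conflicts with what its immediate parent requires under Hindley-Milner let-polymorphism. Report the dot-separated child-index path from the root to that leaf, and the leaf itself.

Trace:
z : a
\z._ : a -> a
let y : forall. a -> a
  unify Bool ~ Bool
  unify Bool ~ Bool
  unify Bool ~ Bool
let u : Bool
\v._ : b -> Int
  unify Bool ~ Bool
\w._ : c -> Int
\p._ : d -> Int
  unify c -> Int ~ d -> Int
  unify c ~ d
  unify Int ~ Int
  unify b -> Int ~ d -> Int
  unify b ~ d
  unify Int ~ Int
let x : forall. d -> Int
  unify Bool ~ Int
  FAIL: mismatch Bool ~ Int

Answer: 1.0 : true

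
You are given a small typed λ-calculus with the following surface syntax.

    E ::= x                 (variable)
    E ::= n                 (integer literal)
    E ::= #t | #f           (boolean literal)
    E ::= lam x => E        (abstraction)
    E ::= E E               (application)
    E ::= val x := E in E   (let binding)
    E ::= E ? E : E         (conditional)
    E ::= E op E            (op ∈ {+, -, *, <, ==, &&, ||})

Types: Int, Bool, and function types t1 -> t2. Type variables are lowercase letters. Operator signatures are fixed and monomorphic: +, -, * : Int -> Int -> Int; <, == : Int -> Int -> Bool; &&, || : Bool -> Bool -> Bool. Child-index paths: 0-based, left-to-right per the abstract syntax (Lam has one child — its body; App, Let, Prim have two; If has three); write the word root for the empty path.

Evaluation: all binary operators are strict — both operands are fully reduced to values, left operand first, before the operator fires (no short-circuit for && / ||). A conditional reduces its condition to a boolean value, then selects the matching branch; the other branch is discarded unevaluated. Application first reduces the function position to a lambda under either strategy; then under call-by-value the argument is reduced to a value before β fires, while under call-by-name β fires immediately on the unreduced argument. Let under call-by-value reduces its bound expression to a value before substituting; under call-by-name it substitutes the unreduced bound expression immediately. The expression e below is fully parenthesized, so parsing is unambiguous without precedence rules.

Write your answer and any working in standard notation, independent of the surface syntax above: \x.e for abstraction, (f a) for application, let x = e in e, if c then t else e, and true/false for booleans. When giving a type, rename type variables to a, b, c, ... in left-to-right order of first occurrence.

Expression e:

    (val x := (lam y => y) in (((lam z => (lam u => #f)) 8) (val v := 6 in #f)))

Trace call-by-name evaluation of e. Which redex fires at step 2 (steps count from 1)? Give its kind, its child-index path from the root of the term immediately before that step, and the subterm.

Answer: beta at 0 : ((\z.(\u.false)) 8)

Derivation:
step 0: (let x = (\y.y) in (((\z.(\u.false)) 8) (let v = 6 in false)))
step 1: [let@root] (((\z.(\u.false)) 8) (let v = 6 in false))
step 2: [beta@0] ((\u.false) (let v = 6 in false))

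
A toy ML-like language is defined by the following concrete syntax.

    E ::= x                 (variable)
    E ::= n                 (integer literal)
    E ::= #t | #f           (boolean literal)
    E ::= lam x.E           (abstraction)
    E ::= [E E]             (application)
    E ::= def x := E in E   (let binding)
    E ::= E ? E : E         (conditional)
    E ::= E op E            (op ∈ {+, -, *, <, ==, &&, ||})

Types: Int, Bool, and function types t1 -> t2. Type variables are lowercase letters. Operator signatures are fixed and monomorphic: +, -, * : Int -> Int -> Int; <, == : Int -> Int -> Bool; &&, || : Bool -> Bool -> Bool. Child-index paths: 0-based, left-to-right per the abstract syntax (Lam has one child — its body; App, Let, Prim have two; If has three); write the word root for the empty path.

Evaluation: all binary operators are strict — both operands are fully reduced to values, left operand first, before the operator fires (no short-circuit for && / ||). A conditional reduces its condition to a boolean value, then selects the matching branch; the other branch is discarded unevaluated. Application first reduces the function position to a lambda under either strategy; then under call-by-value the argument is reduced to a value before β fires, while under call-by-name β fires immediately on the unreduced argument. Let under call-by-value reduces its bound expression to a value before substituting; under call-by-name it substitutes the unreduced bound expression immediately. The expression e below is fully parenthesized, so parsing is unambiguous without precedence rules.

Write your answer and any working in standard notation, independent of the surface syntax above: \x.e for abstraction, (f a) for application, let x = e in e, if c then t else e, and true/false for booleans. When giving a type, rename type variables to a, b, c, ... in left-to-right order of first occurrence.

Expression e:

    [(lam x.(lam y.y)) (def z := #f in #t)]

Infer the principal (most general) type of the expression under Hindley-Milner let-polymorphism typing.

Answer: a -> a

Working:
y : b
\y._ : b -> b
\x._ : a -> b -> b
let z : Bool
  unify a -> b -> b ~ Bool -> c
  unify a ~ Bool
  unify b -> b ~ c
_ _ : b -> b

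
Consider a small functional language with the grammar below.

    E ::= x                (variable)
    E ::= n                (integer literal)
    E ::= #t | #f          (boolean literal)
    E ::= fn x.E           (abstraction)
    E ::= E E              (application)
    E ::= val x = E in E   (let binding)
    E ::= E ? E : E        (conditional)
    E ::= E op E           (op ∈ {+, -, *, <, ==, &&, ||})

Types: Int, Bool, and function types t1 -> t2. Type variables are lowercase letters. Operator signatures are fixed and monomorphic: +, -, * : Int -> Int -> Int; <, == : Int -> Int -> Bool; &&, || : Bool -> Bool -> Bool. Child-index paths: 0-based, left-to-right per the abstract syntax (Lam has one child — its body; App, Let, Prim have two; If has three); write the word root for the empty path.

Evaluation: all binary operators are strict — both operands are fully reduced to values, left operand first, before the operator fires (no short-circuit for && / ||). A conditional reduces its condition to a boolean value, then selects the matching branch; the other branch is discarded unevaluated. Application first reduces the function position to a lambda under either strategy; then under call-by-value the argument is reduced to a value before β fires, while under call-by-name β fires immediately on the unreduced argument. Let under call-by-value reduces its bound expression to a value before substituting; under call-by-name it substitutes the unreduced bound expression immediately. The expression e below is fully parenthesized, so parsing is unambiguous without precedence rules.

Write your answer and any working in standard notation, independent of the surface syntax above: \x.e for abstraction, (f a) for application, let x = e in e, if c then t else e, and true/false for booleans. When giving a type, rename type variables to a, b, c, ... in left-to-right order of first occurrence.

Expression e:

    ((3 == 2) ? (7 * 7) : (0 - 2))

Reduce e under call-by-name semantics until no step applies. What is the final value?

Trace:
step 0: (if (3 == 2) then (7 * 7) else (0 - 2))
step 1: [delta@0] (if false then (7 * 7) else (0 - 2))
step 2: [if@root] (0 - 2)
step 3: [delta@root] -2

Answer: -2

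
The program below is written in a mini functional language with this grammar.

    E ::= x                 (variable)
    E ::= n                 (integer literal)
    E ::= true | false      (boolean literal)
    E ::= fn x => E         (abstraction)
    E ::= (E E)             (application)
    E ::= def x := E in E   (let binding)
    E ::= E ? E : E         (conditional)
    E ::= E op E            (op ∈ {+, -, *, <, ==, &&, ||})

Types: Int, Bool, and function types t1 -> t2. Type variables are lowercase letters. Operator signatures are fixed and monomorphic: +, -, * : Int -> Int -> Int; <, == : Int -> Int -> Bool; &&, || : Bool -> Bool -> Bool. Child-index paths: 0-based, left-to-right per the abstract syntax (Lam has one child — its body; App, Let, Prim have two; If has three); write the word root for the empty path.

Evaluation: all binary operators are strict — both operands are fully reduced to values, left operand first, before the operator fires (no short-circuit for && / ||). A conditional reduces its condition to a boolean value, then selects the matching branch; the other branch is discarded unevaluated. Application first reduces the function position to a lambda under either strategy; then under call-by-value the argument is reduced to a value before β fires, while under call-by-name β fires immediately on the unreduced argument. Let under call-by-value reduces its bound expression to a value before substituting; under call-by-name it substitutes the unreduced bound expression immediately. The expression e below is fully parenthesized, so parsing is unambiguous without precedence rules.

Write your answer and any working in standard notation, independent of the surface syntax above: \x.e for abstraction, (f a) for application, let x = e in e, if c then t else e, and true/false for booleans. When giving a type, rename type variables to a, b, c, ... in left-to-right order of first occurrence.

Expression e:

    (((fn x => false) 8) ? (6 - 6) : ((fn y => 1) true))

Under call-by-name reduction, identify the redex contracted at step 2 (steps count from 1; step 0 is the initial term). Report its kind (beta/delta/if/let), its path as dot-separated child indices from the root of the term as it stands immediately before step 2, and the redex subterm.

Answer: if at root : (if false then (6 - 6) else ((\y.1) true))

Working:
step 0: (if ((\x.false) 8) then (6 - 6) else ((\y.1) true))
step 1: [beta@0] (if false then (6 - 6) else ((\y.1) true))
step 2: [if@root] ((\y.1) true)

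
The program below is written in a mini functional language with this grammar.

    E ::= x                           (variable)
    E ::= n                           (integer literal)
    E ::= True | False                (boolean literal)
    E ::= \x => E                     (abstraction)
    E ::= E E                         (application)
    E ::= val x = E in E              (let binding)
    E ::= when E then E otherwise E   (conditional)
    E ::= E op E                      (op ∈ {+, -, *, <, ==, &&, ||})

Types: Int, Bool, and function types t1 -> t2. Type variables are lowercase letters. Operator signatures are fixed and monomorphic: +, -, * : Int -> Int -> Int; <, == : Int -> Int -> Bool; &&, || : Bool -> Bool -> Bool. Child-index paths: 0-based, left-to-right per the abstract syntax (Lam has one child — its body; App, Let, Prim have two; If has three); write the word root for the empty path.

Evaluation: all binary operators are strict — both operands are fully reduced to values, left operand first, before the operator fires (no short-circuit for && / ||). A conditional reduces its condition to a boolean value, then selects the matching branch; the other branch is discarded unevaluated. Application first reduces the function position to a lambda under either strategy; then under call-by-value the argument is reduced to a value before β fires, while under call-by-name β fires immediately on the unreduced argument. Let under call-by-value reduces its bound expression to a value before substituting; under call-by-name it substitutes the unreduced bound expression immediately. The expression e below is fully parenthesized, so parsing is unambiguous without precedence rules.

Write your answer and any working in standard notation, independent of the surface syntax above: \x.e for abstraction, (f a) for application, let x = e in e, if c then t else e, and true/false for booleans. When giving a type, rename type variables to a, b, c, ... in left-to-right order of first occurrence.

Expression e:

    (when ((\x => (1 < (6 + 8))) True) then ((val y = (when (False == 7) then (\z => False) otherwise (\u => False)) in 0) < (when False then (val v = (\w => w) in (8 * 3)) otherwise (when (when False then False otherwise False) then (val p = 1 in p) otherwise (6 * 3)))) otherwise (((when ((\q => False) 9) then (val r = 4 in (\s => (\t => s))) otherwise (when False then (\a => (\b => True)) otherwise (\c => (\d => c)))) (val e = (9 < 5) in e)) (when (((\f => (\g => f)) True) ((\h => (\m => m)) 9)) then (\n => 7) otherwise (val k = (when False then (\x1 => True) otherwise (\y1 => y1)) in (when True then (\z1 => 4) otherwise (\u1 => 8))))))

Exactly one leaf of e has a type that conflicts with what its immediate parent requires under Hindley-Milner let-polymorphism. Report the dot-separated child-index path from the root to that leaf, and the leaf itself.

Working:
  unify Int ~ Int
  unify Int ~ Int
  unify Int ~ Int
  unify Int ~ Int
\x._ : a -> Bool
  unify a -> Bool ~ Bool -> b
  unify a ~ Bool
  unify Bool ~ b
_ _ : Bool
  unify Bool ~ Bool
  unify Bool ~ Int
  FAIL: mismatch Bool ~ Int

Answer: 1.0.0.0.0 : false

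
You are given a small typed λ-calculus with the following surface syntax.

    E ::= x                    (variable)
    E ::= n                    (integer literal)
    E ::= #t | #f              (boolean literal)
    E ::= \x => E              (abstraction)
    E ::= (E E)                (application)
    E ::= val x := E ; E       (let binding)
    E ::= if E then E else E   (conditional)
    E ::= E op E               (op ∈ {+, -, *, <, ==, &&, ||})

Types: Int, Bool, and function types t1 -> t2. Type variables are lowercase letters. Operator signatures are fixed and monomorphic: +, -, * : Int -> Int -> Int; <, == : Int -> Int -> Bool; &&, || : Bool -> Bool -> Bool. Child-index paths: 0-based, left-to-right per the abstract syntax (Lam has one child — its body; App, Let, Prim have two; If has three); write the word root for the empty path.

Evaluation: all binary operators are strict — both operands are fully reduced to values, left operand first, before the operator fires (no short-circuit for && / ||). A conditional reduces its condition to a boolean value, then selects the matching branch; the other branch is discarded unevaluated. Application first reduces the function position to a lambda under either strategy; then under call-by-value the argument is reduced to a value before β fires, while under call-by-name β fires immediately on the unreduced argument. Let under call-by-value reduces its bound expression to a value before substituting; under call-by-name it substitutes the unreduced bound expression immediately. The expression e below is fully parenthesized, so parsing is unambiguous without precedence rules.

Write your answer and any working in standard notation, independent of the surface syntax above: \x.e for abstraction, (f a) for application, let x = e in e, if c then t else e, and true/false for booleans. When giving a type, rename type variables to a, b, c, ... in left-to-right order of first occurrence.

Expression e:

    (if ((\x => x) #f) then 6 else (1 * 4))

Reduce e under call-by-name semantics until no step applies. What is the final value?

Answer: 4

Trace:
step 0: (if ((\x.x) false) then 6 else (1 * 4))
step 1: [beta@0] (if false then 6 else (1 * 4))
step 2: [if@root] (1 * 4)
step 3: [delta@root] 4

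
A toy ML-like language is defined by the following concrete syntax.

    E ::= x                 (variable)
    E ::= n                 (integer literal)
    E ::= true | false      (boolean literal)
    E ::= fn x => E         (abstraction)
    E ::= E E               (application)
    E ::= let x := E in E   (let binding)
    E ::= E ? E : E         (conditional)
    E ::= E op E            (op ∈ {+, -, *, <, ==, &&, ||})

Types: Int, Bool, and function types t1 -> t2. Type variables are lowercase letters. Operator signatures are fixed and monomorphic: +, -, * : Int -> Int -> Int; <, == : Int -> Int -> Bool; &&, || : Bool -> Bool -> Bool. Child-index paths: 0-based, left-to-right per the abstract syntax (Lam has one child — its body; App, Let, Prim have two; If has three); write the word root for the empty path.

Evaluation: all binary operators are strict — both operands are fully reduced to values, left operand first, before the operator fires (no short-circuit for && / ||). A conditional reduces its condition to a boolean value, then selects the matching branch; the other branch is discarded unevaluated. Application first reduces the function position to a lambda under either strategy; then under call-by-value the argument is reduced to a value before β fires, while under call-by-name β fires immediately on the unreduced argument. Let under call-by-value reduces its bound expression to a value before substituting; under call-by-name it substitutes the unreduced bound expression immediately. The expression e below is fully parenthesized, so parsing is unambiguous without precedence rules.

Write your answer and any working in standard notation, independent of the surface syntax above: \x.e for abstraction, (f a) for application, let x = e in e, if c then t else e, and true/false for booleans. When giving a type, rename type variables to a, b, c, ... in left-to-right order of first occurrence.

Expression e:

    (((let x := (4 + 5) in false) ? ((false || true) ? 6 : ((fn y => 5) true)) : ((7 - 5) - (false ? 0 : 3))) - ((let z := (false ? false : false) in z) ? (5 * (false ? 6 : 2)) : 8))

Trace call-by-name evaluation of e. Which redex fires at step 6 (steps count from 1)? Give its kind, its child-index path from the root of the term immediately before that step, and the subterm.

Working:
step 0: ((if (let x = (4 + 5) in false) then (if (false || true) then 6 else ((\y.5) true)) else ((7 - 5) - (if false then 0 else 3))) - (if (let z = (if false then false else false) in z) then (5 * (if false then 6 else 2)) else 8))
step 1: [let@0.0] ((if false then (if (false || true) then 6 else ((\y.5) true)) else ((7 - 5) - (if false then 0 else 3))) - (if (let z = (if false then false else false) in z) then (5 * (if false then 6 else 2)) else 8))
step 2: [if@0] (((7 - 5) - (if false then 0 else 3)) - (if (let z = (if false then false else false) in z) then (5 * (if false then 6 else 2)) else 8))
step 3: [delta@0.0] ((2 - (if false then 0 else 3)) - (if (let z = (if false then false else false) in z) then (5 * (if false then 6 else 2)) else 8))
step 4: [if@0.1] ((2 - 3) - (if (let z = (if false then false else false) in z) then (5 * (if false then 6 else 2)) else 8))
step 5: [delta@0] (-1 - (if (let z = (if false then false else false) in z) then (5 * (if false then 6 else 2)) else 8))
step 6: [let@1.0] (-1 - (if (if false then false else false) then (5 * (if false then 6 else 2)) else 8))

Answer: let at 1.0 : (let z = (if false then false else false) in z)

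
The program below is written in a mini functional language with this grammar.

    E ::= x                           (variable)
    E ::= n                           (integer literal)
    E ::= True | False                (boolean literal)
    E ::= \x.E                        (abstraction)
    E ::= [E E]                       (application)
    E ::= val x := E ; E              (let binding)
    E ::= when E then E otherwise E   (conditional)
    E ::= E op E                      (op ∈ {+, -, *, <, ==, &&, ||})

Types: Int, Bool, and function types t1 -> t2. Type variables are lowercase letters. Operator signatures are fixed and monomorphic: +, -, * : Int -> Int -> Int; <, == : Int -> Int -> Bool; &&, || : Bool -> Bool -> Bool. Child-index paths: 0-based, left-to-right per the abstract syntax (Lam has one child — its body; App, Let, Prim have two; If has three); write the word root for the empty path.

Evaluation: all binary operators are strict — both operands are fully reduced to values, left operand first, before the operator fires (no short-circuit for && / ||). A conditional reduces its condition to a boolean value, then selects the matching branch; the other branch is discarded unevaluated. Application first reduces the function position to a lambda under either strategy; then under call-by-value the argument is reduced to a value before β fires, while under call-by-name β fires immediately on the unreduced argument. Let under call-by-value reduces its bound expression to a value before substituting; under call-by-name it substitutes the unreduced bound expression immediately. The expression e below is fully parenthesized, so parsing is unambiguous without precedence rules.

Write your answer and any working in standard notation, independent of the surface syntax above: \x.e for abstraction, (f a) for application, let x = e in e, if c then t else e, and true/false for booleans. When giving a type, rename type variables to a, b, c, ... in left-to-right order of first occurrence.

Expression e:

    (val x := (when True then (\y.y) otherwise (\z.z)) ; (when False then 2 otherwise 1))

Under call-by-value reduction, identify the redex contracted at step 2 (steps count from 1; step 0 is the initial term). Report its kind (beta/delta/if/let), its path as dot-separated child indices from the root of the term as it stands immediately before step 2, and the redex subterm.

Answer: let at root : (let x = (\y.y) in (if false then 2 else 1))

Derivation:
step 0: (let x = (if true then (\y.y) else (\z.z)) in (if false then 2 else 1))
step 1: [if@0] (let x = (\y.y) in (if false then 2 else 1))
step 2: [let@root] (if false then 2 else 1)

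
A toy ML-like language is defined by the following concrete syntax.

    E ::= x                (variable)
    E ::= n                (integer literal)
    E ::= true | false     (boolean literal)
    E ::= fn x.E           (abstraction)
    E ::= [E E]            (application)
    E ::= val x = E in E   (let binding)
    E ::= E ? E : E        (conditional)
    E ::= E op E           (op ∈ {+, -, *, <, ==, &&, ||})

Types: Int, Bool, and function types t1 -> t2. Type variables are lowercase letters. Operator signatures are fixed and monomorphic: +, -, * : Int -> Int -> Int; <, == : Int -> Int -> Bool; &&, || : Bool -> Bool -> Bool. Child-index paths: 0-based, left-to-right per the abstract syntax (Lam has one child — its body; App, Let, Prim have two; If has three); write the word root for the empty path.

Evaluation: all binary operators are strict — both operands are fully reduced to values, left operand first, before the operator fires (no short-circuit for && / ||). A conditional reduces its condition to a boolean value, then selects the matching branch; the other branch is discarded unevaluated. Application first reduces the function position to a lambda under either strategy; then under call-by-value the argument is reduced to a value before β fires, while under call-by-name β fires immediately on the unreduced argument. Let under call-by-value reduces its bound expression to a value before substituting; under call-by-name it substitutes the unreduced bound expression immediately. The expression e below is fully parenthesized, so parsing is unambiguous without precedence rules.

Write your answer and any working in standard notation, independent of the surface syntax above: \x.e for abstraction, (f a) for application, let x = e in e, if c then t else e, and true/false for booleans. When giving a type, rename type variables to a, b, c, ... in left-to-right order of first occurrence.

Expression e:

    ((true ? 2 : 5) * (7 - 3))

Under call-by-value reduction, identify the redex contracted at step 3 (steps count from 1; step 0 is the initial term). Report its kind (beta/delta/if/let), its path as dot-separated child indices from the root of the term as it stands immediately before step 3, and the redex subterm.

Answer: delta at root : (2 * 4)

Derivation:
step 0: ((if true then 2 else 5) * (7 - 3))
step 1: [if@0] (2 * (7 - 3))
step 2: [delta@1] (2 * 4)
step 3: [delta@root] 8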